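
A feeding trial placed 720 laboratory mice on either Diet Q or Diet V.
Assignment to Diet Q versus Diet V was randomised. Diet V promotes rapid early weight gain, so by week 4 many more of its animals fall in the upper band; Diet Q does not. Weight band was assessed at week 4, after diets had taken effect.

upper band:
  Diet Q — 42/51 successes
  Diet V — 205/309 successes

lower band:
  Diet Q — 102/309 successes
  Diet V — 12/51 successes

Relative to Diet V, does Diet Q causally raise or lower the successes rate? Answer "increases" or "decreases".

Within every week-4 weight band level Diet Q has the higher rate, yet pooled Diet V does — Simpson's reversal.
Week-4 weight band here is a post-treatment variable shaped by the diet; conditioning on it would introduce bias rather than remove it. The overall comparison is the causal one.
Pooled: Diet Q 40.0% vs Diet V 60.3%; Diet V is higher overall.

decreases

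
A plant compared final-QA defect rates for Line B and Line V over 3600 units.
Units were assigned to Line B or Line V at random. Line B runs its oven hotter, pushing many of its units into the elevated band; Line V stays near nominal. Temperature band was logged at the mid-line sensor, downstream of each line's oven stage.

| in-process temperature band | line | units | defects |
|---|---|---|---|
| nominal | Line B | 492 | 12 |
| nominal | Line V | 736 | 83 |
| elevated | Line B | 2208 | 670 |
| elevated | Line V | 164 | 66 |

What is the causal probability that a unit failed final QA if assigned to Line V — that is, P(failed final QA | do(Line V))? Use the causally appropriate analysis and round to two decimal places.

0.17

The stratified and pooled comparisons disagree (Line B wins within each in-process temperature band; Line V wins overall), so the answer turns on the causal role of in-process temperature band.
In-process temperature band is recorded after the line and is itself shifted by it — it sits on the causal path from line to outcome. Conditioning on a mediator would strip out part of the effect we want; the pooled comparison gives the total causal effect.
So P(outcome | do(Line V)) is just the pooled rate for Line V: 149/900 = 0.166.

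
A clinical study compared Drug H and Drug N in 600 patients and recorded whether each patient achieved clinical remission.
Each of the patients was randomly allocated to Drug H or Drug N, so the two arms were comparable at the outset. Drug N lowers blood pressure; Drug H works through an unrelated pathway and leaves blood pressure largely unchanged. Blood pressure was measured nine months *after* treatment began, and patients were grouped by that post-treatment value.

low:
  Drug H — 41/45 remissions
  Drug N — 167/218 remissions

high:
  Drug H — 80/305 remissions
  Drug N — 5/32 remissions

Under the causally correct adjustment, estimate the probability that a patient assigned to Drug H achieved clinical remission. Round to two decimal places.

The stratified and pooled comparisons disagree (Drug H wins within each blood pressure; Drug N wins overall), so the answer turns on the causal role of blood pressure.
Stratifying would compare drugs among patients the drugs themselves sorted into blood pressure groups — a form of selection on an intermediate. The unconditioned pooled rates give the total causal effect.
So P(outcome | do(Drug H)) is just the pooled rate for Drug H: 121/350 = 0.346.

0.35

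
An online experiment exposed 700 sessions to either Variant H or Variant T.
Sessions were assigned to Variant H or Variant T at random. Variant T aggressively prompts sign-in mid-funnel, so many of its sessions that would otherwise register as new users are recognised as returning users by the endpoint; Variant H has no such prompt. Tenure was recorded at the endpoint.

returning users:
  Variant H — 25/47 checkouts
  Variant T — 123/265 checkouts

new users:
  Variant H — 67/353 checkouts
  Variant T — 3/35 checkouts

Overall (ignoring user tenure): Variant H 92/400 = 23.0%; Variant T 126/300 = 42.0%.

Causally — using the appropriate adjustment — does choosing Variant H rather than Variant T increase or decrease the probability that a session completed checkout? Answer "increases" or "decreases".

The user tenure-specific comparison favours Variant H throughout, but the pooled figures favour Variant T. The question is whether to condition on user tenure.
Stratifying would compare variants among sessions the variants themselves sorted into user tenure groups — a form of selection on an intermediate. The unconditioned pooled rates give the total causal effect.
Pooled: Variant H 23.0% vs Variant T 42.0%; Variant T is higher overall.

decreases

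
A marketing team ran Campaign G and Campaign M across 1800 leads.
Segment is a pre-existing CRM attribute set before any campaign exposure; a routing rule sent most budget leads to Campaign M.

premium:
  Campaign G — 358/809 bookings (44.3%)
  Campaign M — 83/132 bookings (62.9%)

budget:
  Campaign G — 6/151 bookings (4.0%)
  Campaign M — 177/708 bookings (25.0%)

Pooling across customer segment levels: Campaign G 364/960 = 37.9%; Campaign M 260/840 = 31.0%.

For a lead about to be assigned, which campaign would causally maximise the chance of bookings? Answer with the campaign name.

Campaign M

The imbalance in customer segment arose from how leads were allocated, not from anything the campaign did; and customer segment independently affects the outcome. The pooled gap is confounded — condition on customer segment.
Within each level — premium: 44.3% vs 62.9%; budget: 4.0% vs 25.0% — Campaign M is higher every time.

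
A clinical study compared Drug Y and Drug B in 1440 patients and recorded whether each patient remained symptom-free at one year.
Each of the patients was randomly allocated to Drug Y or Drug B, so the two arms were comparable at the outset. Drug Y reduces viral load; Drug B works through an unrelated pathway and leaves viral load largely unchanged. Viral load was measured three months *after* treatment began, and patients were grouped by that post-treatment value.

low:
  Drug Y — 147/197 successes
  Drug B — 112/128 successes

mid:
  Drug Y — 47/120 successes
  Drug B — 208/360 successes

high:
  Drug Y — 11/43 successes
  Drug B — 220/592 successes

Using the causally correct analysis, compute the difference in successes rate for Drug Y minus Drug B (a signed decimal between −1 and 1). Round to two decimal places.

+0.07

Drug B is higher inside every viral load stratum but Drug Y is higher in aggregate. Whether to stratify depends on how viral load relates to the drug.
Viral load is downstream of the drug. One should not condition on a consequence of treatment, so the overall rates are the right comparison.
The causal difference is the pooled difference: 0.569 − 0.500 = +0.069.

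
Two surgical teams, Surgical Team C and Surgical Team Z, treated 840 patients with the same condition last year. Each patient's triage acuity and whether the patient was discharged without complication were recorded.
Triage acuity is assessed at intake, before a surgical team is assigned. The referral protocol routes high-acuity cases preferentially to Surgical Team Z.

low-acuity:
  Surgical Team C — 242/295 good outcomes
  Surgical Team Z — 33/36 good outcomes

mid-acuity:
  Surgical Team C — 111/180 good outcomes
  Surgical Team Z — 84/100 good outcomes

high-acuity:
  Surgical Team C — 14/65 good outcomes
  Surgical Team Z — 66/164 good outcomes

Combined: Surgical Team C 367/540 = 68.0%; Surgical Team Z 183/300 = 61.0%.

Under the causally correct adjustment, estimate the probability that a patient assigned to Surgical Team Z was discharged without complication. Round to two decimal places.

0.75

Within every triage acuity level Surgical Team Z has the higher rate, yet pooled Surgical Team C does — Simpson's reversal.
Triage acuity satisfies the back-door criterion: it is not a descendant of the surgical team, and it blocks the spurious path from surgical team to outcome. Adjusting for it (i.e., using the within-triage acuity rates) gives the causal effect.
Standardising Surgical Team Z to the population triage acuity mix: 0.394·33/36 + 0.333·84/100 + 0.273·66/164 = 0.751.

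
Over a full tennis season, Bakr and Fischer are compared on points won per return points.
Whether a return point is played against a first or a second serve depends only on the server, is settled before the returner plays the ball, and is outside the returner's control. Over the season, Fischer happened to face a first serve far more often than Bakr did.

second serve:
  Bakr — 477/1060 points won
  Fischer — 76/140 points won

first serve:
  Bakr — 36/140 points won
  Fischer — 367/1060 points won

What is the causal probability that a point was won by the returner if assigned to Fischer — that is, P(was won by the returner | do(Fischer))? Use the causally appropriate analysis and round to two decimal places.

0.44

Since serve type is a pre-existing factor (not a product of the player) and it affects the outcome on its own, it is a confounder. The stratified rates, not the pooled rate, identify the causal effect.
Standardising Fischer to the population serve type mix: 0.500·76/140 + 0.500·367/1060 = 0.445.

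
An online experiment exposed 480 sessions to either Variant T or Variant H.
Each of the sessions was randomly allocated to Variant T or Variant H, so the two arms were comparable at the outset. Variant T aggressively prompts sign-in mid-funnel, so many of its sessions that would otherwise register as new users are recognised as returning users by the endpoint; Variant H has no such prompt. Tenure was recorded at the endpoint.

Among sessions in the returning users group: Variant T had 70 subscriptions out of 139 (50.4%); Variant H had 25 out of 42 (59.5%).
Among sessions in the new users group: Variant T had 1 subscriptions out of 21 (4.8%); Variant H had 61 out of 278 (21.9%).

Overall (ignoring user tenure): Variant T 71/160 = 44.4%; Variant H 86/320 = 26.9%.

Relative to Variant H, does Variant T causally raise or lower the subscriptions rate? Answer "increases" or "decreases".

The distribution of user tenure is itself part of what the variant does — it is an intermediate outcome. Holding it fixed would remove that part of the effect; the total effect is the pooled difference.
Pooled: Variant T 44.4% vs Variant H 26.9%; Variant T is higher overall.

increases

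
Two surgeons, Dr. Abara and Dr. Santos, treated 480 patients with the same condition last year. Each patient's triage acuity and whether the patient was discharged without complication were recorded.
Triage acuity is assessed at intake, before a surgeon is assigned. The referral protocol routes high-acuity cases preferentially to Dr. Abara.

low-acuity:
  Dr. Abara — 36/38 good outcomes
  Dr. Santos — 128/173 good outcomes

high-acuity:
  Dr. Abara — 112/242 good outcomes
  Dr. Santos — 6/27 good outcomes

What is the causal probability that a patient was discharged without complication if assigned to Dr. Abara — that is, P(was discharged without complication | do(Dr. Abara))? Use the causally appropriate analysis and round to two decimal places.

0.68

Triage acuity satisfies the back-door criterion: it is not a descendant of the surgeon, and it blocks the spurious path from surgeon to outcome. Adjusting for it (i.e., using the within-triage acuity rates) gives the causal effect.
Standardising Dr. Abara to the population triage acuity mix: 0.440·36/38 + 0.560·112/242 = 0.676.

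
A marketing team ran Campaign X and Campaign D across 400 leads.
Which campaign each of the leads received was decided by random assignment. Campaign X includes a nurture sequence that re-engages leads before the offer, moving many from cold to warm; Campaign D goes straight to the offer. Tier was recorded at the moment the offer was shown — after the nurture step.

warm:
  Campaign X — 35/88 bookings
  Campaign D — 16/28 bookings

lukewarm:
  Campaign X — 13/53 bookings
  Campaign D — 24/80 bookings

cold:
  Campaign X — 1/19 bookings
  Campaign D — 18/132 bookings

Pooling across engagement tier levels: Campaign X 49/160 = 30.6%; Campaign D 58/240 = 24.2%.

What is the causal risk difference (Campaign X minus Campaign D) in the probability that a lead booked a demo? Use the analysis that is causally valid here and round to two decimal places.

Engagement tier here is a post-treatment variable shaped by the campaign; conditioning on it would introduce bias rather than remove it. The overall comparison is the causal one.
The causal difference is the pooled difference: 0.306 − 0.242 = +0.065.

+0.06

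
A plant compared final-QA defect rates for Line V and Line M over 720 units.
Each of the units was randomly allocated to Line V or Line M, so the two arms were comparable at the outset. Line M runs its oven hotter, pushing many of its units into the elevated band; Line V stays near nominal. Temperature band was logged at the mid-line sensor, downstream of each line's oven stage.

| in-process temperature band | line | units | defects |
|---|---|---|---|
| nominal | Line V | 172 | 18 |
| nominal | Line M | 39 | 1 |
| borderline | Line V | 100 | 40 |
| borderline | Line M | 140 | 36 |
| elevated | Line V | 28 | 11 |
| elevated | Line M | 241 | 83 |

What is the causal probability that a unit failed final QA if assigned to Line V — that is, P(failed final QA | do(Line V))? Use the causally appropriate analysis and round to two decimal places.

Line M is lower inside every in-process temperature band stratum but Line V is lower in aggregate. Whether to stratify depends on how in-process temperature band relates to the line.
The distribution of in-process temperature band is itself part of what the line does — it is an intermediate outcome. Holding it fixed would remove that part of the effect; the total effect is the pooled difference.
So P(outcome | do(Line V)) is just the pooled rate for Line V: 69/300 = 0.230.

0.23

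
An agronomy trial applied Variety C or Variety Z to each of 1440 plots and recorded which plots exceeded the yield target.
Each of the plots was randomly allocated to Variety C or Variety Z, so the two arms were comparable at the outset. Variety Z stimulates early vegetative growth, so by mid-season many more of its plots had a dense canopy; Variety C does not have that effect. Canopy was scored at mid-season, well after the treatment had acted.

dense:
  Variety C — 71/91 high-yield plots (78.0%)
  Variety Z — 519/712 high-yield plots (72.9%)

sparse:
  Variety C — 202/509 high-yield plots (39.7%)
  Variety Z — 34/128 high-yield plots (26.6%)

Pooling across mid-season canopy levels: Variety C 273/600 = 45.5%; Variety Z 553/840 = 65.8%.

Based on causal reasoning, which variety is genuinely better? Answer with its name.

Variety Z

The distribution of mid-season canopy is itself part of what the variety does — it is an intermediate outcome. Holding it fixed would remove that part of the effect; the total effect is the pooled difference.
Pooled: Variety C 45.5% vs Variety Z 65.8%; Variety Z is higher overall.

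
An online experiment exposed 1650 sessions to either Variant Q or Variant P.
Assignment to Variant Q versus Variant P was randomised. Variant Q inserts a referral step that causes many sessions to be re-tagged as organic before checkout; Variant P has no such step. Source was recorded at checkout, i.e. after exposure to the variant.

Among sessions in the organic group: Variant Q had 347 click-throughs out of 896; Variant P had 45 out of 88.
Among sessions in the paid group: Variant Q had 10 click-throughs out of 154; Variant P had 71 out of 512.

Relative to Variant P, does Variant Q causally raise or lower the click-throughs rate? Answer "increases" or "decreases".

increases

Traffic source here is a post-treatment variable shaped by the variant; conditioning on it would introduce bias rather than remove it. The overall comparison is the causal one.
Pooled: Variant Q 34.0% vs Variant P 19.3%; Variant Q is higher overall.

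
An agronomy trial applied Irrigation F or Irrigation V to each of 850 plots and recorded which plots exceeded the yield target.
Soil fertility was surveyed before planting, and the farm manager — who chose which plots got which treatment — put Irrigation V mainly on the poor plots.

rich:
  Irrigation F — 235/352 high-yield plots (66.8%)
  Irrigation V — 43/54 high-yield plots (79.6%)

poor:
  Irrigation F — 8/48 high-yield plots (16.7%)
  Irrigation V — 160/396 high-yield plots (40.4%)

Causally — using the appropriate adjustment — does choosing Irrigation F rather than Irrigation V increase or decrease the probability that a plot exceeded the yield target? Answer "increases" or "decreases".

The soil fertility-specific comparison favours Irrigation V throughout, but the pooled figures favour Irrigation F. The question is whether to condition on soil fertility.
Here soil fertility is a common cause — it drives both which irrigation a case falls under and the outcome. The crude comparison mixes populations; the stratum-specific rates are the causally relevant ones.
Within each level — rich: 66.8% vs 79.6%; poor: 16.7% vs 40.4% — Irrigation V is higher every time.

decreases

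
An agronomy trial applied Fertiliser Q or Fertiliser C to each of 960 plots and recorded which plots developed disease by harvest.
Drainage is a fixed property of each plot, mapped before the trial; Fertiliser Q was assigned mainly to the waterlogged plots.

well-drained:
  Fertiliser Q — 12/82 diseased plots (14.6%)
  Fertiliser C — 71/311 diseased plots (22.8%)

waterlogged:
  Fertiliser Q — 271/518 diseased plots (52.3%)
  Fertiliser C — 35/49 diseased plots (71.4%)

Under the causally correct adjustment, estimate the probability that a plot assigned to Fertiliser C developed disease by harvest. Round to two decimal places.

The field drainage-specific comparison favours Fertiliser Q throughout, but the pooled figures favour Fertiliser C. The question is whether to condition on field drainage.
Here field drainage is a common cause — it drives both which fertiliser a case falls under and the outcome. The crude comparison mixes populations; the stratum-specific rates are the causally relevant ones.
Standardising Fertiliser C to the population field drainage mix: 0.409·71/311 + 0.591·35/49 = 0.515.

0.52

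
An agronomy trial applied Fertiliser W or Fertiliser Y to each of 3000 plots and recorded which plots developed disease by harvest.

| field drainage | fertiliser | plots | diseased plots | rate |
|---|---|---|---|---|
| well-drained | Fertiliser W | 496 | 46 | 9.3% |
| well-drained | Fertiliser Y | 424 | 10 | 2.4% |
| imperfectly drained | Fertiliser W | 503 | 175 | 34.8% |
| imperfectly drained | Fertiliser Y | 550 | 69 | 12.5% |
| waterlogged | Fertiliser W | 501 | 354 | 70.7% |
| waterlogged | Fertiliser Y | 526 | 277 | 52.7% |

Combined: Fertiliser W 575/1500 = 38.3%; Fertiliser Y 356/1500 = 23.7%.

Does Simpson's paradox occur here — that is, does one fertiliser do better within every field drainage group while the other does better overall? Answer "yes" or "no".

no

Within each field drainage level (well-drained 9.3% vs 2.4%; imperfectly drained 34.8% vs 12.5%; waterlogged 70.7% vs 52.7%), Fertiliser Y has the lower rate every time. Pooled: 38.3% vs 23.7% — Fertiliser Y has the lower rate overall. They agree.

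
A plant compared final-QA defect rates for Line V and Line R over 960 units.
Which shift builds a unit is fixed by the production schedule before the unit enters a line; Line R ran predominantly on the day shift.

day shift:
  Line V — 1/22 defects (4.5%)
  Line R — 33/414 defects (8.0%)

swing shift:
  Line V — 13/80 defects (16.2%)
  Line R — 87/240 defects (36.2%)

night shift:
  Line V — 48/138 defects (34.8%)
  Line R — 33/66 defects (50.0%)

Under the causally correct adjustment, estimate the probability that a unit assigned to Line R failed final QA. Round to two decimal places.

Nothing the line does changes shift; the imbalance is an allocation artefact. With shift also predicting the outcome, the pooled figure is confounded, and the within-stratum comparison is the causal one.
Standardising Line R to the population shift mix: 0.454·33/414 + 0.333·87/240 + 0.212·33/66 = 0.263.

0.26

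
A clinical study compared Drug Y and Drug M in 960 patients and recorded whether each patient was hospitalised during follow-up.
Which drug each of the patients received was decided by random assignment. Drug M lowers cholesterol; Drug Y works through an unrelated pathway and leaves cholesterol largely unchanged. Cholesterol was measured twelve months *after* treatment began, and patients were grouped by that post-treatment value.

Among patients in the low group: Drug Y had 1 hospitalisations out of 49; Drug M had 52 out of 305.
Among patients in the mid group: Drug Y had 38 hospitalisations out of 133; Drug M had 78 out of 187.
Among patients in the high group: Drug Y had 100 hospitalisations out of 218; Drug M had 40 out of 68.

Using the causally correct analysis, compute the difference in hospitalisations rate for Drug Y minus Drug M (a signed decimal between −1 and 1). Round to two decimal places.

+0.04

The cholesterol-specific comparison favours Drug Y throughout, but the pooled figures favour Drug M. The question is whether to condition on cholesterol.
The distribution of cholesterol is itself part of what the drug does — it is an intermediate outcome. Holding it fixed would remove that part of the effect; the total effect is the pooled difference.
The causal difference is the pooled difference: 0.347 − 0.304 = +0.044.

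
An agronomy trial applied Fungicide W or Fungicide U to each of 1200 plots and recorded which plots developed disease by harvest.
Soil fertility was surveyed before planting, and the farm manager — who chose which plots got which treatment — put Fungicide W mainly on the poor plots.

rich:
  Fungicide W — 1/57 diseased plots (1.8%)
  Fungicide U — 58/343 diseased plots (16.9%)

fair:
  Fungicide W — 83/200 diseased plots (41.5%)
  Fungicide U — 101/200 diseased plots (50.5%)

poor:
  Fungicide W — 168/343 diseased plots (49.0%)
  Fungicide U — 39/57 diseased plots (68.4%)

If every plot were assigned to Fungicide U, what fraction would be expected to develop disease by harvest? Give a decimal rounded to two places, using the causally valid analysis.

Soil fertility differs across fungicides for reasons unrelated to any effect of the fungicide itself, and it separately predicts the outcome — a classic confounder. We must compare within soil fertility levels.
Standardising Fungicide U to the population soil fertility mix: 0.333·58/343 + 0.333·101/200 + 0.333·39/57 = 0.453.

0.45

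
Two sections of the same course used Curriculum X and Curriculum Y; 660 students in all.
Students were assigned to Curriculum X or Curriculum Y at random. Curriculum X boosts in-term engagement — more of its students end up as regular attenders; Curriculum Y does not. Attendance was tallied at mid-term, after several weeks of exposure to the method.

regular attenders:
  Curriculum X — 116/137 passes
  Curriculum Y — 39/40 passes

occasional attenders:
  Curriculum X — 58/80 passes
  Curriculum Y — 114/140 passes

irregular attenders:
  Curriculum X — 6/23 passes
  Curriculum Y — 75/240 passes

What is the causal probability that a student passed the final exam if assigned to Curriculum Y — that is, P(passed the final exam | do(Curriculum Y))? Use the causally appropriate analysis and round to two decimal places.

0.54

Curriculum Y is higher inside every mid-term attendance stratum but Curriculum X is higher in aggregate. Whether to stratify depends on how mid-term attendance relates to the teaching method.
Stratifying would compare teaching methods among students the teaching methods themselves sorted into mid-term attendance groups — a form of selection on an intermediate. The unconditioned pooled rates give the total causal effect.
So P(outcome | do(Curriculum Y)) is just the pooled rate for Curriculum Y: 228/420 = 0.543.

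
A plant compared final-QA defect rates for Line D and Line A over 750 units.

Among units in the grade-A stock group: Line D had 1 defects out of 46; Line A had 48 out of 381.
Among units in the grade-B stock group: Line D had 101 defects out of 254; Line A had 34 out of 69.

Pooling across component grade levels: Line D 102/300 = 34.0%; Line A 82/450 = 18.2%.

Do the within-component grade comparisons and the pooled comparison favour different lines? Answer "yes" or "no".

yes

Within each component grade level (grade-A stock 2.2% vs 12.6%; grade-B stock 39.8% vs 49.3%), Line D has the lower rate every time. Pooled: 34.0% vs 18.2% — Line A has the lower rate overall. The two comparisons disagree.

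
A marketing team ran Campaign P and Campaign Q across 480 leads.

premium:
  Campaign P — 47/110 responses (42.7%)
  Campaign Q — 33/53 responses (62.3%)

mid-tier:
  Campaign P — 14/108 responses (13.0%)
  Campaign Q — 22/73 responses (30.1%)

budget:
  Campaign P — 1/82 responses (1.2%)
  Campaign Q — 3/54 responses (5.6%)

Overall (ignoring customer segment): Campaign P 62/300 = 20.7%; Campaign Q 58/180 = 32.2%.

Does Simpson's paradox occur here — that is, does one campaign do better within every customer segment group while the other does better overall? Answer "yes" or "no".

no

Within each customer segment level (premium 42.7% vs 62.3%; mid-tier 13.0% vs 30.1%; budget 1.2% vs 5.6%), Campaign Q has the higher rate every time. Pooled: 20.7% vs 32.2% — Campaign Q has the higher rate overall. They agree.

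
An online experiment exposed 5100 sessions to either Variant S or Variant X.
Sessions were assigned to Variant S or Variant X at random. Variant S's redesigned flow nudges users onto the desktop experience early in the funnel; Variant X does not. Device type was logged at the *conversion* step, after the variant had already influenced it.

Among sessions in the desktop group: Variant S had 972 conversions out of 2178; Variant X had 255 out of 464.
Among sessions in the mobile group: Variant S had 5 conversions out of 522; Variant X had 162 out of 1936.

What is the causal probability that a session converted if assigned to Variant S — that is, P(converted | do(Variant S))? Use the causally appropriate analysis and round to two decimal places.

0.36

Within every device type level Variant X has the higher rate, yet pooled Variant S does — Simpson's reversal.
Stratifying would compare variants among sessions the variants themselves sorted into device type groups — a form of selection on an intermediate. The unconditioned pooled rates give the total causal effect.
So P(outcome | do(Variant S)) is just the pooled rate for Variant S: 977/2700 = 0.362.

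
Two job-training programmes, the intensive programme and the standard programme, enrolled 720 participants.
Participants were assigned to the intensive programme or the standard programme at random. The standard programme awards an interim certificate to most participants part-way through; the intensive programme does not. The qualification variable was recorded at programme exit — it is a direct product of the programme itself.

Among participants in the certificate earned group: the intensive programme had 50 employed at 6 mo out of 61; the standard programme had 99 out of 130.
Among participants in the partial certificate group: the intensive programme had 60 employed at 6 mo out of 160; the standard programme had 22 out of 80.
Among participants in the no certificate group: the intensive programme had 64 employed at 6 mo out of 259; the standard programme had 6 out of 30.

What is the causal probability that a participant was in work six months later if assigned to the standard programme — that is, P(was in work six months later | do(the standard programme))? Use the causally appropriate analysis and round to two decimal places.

0.53

Qualification attained during the programme here is a post-treatment variable shaped by the programme; conditioning on it would introduce bias rather than remove it. The overall comparison is the causal one.
So P(outcome | do(the standard programme)) is just the pooled rate for the standard programme: 127/240 = 0.529.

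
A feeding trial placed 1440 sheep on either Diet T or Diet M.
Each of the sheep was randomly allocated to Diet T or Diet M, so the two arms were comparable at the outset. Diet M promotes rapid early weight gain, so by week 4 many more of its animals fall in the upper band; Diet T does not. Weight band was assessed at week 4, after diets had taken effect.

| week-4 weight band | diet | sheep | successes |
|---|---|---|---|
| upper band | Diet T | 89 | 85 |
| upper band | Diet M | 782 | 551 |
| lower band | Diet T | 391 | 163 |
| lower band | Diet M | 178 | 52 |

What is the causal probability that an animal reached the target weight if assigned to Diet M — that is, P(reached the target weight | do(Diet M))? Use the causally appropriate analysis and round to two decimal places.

0.63

The week-4 weight band-specific comparison favours Diet T throughout, but the pooled figures favour Diet M. The question is whether to condition on week-4 weight band.
Because the diet influences week-4 weight band, week-4 weight band is a post-treatment mediator, not a confounder. Stratifying on it would bias the estimate; the causal effect is the crude pooled difference.
So P(outcome | do(Diet M)) is just the pooled rate for Diet M: 603/960 = 0.628.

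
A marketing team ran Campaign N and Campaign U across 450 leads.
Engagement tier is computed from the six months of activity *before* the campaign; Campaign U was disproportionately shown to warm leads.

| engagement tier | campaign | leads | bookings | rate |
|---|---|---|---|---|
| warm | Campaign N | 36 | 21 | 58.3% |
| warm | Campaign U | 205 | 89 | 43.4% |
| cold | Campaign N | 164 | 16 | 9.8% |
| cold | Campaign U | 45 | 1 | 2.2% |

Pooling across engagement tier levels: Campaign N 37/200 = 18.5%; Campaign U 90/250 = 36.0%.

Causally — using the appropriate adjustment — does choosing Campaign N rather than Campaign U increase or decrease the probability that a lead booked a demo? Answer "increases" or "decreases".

increases

Campaign N is higher inside every engagement tier stratum but Campaign U is higher in aggregate. Whether to stratify depends on how engagement tier relates to the campaign.
Here engagement tier is a common cause — it drives both which campaign a case falls under and the outcome. The crude comparison mixes populations; the stratum-specific rates are the causally relevant ones.
Within each level — warm: 58.3% vs 43.4%; cold: 9.8% vs 2.2% — Campaign N is higher every time.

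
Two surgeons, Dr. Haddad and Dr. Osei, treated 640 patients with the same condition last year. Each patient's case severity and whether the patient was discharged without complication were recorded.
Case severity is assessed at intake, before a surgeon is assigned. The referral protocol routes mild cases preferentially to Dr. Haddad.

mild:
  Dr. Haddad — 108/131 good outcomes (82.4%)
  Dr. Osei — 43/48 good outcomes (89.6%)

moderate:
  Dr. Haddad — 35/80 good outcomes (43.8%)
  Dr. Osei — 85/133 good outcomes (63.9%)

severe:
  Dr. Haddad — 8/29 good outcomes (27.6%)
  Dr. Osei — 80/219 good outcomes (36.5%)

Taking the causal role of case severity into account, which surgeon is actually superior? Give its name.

Dr. Osei

The stratified and pooled comparisons disagree (Dr. Osei wins within each case severity; Dr. Haddad wins overall), so the answer turns on the causal role of case severity.
Case severity is set before the surgeon has any effect — it is not caused by the surgeon — and it independently drives the outcome. That makes it a confounder, so the causal comparison is within case severity levels.
Within each level — mild: 82.4% vs 89.6%; moderate: 43.8% vs 63.9%; severe: 27.6% vs 36.5% — Dr. Osei is higher every time.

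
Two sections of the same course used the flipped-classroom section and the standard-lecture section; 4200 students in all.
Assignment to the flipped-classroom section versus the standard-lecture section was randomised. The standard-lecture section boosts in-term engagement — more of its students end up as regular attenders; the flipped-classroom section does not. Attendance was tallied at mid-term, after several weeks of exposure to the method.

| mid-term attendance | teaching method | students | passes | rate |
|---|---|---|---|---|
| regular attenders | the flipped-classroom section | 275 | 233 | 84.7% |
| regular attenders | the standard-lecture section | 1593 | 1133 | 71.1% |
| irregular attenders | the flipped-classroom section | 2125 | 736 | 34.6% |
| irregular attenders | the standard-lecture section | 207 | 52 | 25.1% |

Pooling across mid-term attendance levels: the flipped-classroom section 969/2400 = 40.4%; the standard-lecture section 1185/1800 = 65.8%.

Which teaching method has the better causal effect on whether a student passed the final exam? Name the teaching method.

the standard-lecture section

Mid-term attendance is recorded after the teaching method and is itself shifted by it — it sits on the causal path from teaching method to outcome. Conditioning on a mediator would strip out part of the effect we want; the pooled comparison gives the total causal effect.
Pooled: the flipped-classroom section 40.4% vs the standard-lecture section 65.8%; the standard-lecture section is higher overall.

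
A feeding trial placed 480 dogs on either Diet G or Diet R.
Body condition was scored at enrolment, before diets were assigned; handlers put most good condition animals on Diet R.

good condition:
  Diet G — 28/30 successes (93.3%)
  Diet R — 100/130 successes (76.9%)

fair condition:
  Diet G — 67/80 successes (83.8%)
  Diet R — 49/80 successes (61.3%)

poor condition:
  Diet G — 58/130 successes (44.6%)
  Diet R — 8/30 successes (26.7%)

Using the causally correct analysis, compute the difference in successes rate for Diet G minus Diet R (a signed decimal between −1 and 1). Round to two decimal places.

The stratified and pooled comparisons disagree (Diet G wins within each starting body condition; Diet R wins overall), so the answer turns on the causal role of starting body condition.
The imbalance in starting body condition arose from how dogs were allocated, not from anything the diet did; and starting body condition independently affects the outcome. The pooled gap is confounded — condition on starting body condition.
Adjusting over the population distribution of starting body condition: 0.333·(0.933−0.769) + 0.333·(0.838−0.613) + 0.333·(0.446−0.267) = +0.190.

+0.19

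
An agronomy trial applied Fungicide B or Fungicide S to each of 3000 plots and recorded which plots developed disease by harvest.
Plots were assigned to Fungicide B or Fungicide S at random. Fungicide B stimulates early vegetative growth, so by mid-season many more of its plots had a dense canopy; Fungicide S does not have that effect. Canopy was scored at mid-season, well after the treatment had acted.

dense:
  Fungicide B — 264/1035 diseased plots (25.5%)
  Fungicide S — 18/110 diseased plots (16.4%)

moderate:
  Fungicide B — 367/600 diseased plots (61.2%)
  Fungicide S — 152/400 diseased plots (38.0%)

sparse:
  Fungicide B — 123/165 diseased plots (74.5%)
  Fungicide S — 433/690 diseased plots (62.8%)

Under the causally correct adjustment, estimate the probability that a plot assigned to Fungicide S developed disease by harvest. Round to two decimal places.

0.50

Within every mid-season canopy level Fungicide S has the lower rate, yet pooled Fungicide B does — Simpson's reversal.
Mid-season canopy is recorded after the fungicide and is itself shifted by it — it sits on the causal path from fungicide to outcome. Conditioning on a mediator would strip out part of the effect we want; the pooled comparison gives the total causal effect.
So P(outcome | do(Fungicide S)) is just the pooled rate for Fungicide S: 603/1200 = 0.502.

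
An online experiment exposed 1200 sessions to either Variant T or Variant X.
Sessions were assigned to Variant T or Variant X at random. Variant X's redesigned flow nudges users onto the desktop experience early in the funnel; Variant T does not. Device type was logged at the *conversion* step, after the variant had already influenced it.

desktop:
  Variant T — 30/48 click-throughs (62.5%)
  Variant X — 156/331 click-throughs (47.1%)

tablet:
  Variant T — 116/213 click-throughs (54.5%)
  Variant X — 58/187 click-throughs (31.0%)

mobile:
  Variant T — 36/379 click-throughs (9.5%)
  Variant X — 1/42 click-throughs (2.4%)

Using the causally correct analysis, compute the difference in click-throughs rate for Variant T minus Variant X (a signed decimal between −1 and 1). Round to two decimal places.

The stratified and pooled comparisons disagree (Variant T wins within each device type; Variant X wins overall), so the answer turns on the causal role of device type.
Because the variant influences device type, device type is a post-treatment mediator, not a confounder. Stratifying on it would bias the estimate; the causal effect is the crude pooled difference.
The causal difference is the pooled difference: 0.284 − 0.384 = -0.100.

-0.10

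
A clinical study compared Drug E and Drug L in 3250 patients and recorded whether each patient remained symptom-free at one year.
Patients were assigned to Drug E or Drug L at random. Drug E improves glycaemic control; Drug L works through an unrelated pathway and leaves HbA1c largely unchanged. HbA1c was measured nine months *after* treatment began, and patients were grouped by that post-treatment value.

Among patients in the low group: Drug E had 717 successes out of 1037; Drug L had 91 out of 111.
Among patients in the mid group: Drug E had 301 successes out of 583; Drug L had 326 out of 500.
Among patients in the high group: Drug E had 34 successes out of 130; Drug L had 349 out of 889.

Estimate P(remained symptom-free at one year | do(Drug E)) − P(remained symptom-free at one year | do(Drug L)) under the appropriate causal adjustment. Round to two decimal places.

+0.09

Because the drug influences HbA1c, HbA1c is a post-treatment mediator, not a confounder. Stratifying on it would bias the estimate; the causal effect is the crude pooled difference.
The causal difference is the pooled difference: 0.601 − 0.511 = +0.090.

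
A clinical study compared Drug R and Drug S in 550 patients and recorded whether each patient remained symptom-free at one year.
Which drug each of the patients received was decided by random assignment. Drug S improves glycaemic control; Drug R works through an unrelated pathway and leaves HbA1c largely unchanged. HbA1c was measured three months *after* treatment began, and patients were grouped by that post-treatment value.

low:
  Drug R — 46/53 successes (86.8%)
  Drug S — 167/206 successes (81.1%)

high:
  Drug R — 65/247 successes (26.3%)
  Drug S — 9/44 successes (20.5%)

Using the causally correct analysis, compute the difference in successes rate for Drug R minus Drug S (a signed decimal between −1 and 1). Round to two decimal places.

The HbA1c-specific comparison favours Drug R throughout, but the pooled figures favour Drug S. The question is whether to condition on HbA1c.
HbA1c here is a post-treatment variable shaped by the drug; conditioning on it would introduce bias rather than remove it. The overall comparison is the causal one.
The causal difference is the pooled difference: 0.370 − 0.704 = -0.334.

-0.33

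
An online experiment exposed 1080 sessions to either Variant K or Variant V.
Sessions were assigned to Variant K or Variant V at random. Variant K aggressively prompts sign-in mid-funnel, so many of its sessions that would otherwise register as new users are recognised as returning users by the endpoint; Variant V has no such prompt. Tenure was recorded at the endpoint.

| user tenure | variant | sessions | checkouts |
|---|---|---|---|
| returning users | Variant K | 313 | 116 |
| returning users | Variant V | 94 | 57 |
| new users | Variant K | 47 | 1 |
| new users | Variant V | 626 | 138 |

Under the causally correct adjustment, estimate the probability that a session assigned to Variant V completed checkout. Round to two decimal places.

0.27

The user tenure-specific comparison favours Variant V throughout, but the pooled figures favour Variant K. The question is whether to condition on user tenure.
User tenure is downstream of the variant. One should not condition on a consequence of treatment, so the overall rates are the right comparison.
So P(outcome | do(Variant V)) is just the pooled rate for Variant V: 195/720 = 0.271.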